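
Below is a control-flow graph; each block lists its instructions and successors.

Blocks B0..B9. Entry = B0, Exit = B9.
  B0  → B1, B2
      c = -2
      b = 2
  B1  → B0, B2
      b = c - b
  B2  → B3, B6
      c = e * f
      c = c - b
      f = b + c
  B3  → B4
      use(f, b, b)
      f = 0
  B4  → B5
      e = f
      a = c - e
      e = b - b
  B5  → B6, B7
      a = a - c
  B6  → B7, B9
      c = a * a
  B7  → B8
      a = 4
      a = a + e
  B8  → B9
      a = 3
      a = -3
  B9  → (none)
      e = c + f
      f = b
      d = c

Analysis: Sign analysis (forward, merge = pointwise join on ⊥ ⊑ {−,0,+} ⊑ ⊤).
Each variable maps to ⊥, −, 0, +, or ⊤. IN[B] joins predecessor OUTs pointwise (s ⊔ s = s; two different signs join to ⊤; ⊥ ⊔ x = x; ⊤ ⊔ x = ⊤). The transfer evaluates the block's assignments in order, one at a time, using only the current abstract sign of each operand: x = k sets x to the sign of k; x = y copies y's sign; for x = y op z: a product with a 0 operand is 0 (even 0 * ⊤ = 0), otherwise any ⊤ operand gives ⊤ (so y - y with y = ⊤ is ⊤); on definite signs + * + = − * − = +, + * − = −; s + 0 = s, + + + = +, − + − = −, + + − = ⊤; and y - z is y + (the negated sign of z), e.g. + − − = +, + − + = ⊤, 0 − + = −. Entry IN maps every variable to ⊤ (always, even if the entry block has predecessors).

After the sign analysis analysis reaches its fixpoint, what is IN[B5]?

Answer: {a: ⊤, b: ⊤, c: ⊤, d: ⊤, e: ⊤, f: 0}

Derivation:
Fixpoint table:
  B0: | IN=(all ⊤) | OUT={b:+, c:-; rest ⊤}
  B1: | IN={b:+, c:-; rest ⊤} | OUT={b:-, c:-; rest ⊤}
  B2: | IN={c:-; rest ⊤} | OUT=(all ⊤)
  B3: | IN=(all ⊤) | OUT={f:0; rest ⊤}
  B4: | IN={f:0; rest ⊤} | OUT={f:0; rest ⊤}
  B5: | IN={f:0; rest ⊤} | OUT={f:0; rest ⊤}
  B6: | IN=(all ⊤) | OUT=(all ⊤)
  B7: | IN=(all ⊤) | OUT=(all ⊤)
  B8: | IN=(all ⊤) | OUT={a:-; rest ⊤}
  B9: | IN=(all ⊤) | OUT=(all ⊤)

Merge at B5: IN[B5] = OUT[B4] = {a: ⊤, b: ⊤, c: ⊤, d: ⊤, e: ⊤, f: 0}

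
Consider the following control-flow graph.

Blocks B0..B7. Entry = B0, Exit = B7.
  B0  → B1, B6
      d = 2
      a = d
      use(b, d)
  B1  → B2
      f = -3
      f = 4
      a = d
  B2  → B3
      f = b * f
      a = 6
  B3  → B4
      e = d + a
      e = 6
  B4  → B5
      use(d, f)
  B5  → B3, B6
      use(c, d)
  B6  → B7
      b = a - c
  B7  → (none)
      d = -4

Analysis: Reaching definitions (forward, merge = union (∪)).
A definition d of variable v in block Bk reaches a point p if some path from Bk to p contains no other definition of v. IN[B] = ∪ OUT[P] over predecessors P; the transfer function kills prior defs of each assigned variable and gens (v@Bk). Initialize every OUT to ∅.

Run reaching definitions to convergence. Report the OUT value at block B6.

Per-block solution:
  B0: | IN={} | OUT={a@B0, d@B0}
  B1: | IN={a@B0, d@B0} | OUT={a@B1, d@B0, f@B1}
  B2: | IN={a@B1, d@B0, f@B1} | OUT={a@B2, d@B0, f@B2}
  B3: | IN={a@B2, d@B0, e@B3, f@B2} | OUT={a@B2, d@B0, e@B3, f@B2}
  B4: | IN={a@B2, d@B0, e@B3, f@B2} | OUT={a@B2, d@B0, e@B3, f@B2}
  B5: | IN={a@B2, d@B0, e@B3, f@B2} | OUT={a@B2, d@B0, e@B3, f@B2}
  B6: | IN={a@B0, a@B2, d@B0, e@B3, f@B2} | OUT={a@B0, a@B2, b@B6, d@B0, e@B3, f@B2}
  B7: | IN={a@B0, a@B2, b@B6, d@B0, e@B3, f@B2} | OUT={a@B0, a@B2, b@B6, d@B7, e@B3, f@B2}

Merge at B6: IN[B6] = OUT[B0] ⊔ OUT[B5] = {a@B0, a@B2, d@B0, e@B3, f@B2}
Applying B6's transfer function to that IN value gives OUT[B6] (row B6 above).

Answer: {a@B0, a@B2, b@B6, d@B0, e@B3, f@B2}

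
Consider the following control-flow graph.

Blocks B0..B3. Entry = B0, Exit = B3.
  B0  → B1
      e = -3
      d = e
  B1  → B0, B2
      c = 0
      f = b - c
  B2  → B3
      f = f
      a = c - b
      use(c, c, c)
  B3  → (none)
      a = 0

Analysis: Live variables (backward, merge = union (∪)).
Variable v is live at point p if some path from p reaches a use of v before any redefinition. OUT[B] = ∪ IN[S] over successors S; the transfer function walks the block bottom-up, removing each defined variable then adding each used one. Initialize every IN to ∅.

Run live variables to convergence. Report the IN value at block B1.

Per-block solution:
  B0:   IN={b}   OUT={b}
  B1:   IN={b}   OUT={b, c, f}
  B2:   IN={b, c, f}   OUT={}
  B3:   IN={}   OUT={}

Merge at B1: OUT[B1] = IN[B0] ⊔ IN[B2] = {b, c, f}
Applying B1's transfer function to that OUT value gives IN[B1] (row B1 above).

Answer: {b}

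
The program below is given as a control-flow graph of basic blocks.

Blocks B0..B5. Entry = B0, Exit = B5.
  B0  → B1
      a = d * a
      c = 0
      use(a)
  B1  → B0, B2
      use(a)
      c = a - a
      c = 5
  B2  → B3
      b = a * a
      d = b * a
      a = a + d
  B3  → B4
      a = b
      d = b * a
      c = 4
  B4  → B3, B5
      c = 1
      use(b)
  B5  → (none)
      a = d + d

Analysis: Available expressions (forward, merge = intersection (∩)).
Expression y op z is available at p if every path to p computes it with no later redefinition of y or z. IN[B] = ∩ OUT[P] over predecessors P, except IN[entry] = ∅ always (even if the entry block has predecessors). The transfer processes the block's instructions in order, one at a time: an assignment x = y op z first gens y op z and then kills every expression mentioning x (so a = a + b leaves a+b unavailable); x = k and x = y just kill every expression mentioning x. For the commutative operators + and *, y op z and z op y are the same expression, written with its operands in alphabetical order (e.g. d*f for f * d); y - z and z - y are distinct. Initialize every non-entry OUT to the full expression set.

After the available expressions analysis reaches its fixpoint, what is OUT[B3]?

Answer: {a*b}

Trace:
Fixpoint table:
  B0:  IN={}  OUT={}
  B1:  IN={}  OUT={a-a}
  B2:  IN={a-a}  OUT={}
  B3:  IN={}  OUT={a*b}
  B4:  IN={a*b}  OUT={a*b}
  B5:  IN={a*b}  OUT={d+d}

Merge at B3: IN[B3] = OUT[B2] ∩ OUT[B4] = {}
Applying B3's transfer function to that IN value gives OUT[B3] (row B3 above).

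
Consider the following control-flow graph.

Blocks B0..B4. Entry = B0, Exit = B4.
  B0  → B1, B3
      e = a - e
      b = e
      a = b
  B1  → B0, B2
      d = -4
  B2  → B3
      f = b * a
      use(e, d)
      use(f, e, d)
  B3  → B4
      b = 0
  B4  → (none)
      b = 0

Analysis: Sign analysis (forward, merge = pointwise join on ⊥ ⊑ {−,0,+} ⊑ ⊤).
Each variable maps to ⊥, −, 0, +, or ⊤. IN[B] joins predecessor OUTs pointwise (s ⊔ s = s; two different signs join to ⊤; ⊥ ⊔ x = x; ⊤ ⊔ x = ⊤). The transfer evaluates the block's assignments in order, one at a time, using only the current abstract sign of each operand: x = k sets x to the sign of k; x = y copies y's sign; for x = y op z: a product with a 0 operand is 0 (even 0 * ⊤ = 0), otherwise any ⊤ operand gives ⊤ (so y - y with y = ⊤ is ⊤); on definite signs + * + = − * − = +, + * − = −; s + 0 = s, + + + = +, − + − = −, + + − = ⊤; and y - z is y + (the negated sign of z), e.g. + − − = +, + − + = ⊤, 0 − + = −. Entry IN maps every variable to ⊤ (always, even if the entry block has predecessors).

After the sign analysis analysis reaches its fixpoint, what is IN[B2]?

Answer: {a: ⊤, b: ⊤, c: ⊤, d: -, e: ⊤, f: ⊤}

Trace:
Fixpoint table:
  B0: | IN=(all ⊤) | OUT=(all ⊤)
  B1: | IN=(all ⊤) | OUT={d:-; rest ⊤}
  B2: | IN={d:-; rest ⊤} | OUT={d:-; rest ⊤}
  B3: | IN=(all ⊤) | OUT={b:0; rest ⊤}
  B4: | IN={b:0; rest ⊤} | OUT={b:0; rest ⊤}

Merge at B2: IN[B2] = OUT[B1] = {a: ⊤, b: ⊤, c: ⊤, d: -, e: ⊤, f: ⊤}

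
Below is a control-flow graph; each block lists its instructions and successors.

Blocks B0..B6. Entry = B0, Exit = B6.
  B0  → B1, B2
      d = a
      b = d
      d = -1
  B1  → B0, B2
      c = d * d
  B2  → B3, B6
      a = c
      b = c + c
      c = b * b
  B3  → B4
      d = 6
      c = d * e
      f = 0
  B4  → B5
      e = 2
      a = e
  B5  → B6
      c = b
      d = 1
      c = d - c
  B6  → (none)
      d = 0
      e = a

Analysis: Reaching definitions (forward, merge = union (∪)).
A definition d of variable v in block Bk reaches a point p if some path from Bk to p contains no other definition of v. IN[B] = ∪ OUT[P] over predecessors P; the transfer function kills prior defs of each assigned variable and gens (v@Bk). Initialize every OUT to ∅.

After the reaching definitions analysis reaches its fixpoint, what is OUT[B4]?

Answer: {a@B4, b@B2, c@B3, d@B3, e@B4, f@B3}

Working:
Converged values:
  B0:  IN={b@B0, c@B1, d@B0}  OUT={b@B0, c@B1, d@B0}
  B1:  IN={b@B0, c@B1, d@B0}  OUT={b@B0, c@B1, d@B0}
  B2:  IN={b@B0, c@B1, d@B0}  OUT={a@B2, b@B2, c@B2, d@B0}
  B3:  IN={a@B2, b@B2, c@B2, d@B0}  OUT={a@B2, b@B2, c@B3, d@B3, f@B3}
  B4:  IN={a@B2, b@B2, c@B3, d@B3, f@B3}  OUT={a@B4, b@B2, c@B3, d@B3, e@B4, f@B3}
  B5:  IN={a@B4, b@B2, c@B3, d@B3, e@B4, f@B3}  OUT={a@B4, b@B2, c@B5, d@B5, e@B4, f@B3}
  B6:  IN={a@B2, a@B4, b@B2, c@B2, c@B5, d@B0, d@B5, e@B4, f@B3}  OUT={a@B2, a@B4, b@B2, c@B2, c@B5, d@B6, e@B6, f@B3}

Merge at B4: IN[B4] = OUT[B3] = {a@B2, b@B2, c@B3, d@B3, f@B3}
Applying B4's transfer function to that IN value gives OUT[B4] (row B4 above).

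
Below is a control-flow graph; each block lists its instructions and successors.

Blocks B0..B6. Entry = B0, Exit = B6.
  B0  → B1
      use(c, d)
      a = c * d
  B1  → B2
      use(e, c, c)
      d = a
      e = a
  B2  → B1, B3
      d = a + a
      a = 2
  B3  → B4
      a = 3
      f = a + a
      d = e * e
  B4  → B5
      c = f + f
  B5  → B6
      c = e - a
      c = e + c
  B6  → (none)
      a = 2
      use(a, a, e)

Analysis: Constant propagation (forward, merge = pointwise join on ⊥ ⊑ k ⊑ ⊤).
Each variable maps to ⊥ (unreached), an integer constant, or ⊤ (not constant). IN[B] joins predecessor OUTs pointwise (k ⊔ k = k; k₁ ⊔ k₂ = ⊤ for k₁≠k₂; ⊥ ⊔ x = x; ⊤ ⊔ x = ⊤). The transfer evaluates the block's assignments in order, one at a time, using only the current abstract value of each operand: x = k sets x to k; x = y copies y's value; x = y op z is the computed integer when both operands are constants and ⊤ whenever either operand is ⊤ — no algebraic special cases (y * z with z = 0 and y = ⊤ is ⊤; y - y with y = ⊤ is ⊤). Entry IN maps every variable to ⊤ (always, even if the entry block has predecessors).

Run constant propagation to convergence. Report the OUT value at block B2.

Fixpoint table:
  B0: | IN=(all ⊤) | OUT=(all ⊤)
  B1: | IN=(all ⊤) | OUT=(all ⊤)
  B2: | IN=(all ⊤) | OUT={a:2; rest ⊤}
  B3: | IN={a:2; rest ⊤} | OUT={a:3, f:6; rest ⊤}
  B4: | IN={a:3, f:6; rest ⊤} | OUT={a:3, c:12, f:6; rest ⊤}
  B5: | IN={a:3, c:12, f:6; rest ⊤} | OUT={a:3, f:6; rest ⊤}
  B6: | IN={a:3, f:6; rest ⊤} | OUT={a:2, f:6; rest ⊤}

Merge at B2: IN[B2] = OUT[B1] = {a: ⊤, b: ⊤, c: ⊤, d: ⊤, e: ⊤, f: ⊤}
Applying B2's transfer function to that IN value gives OUT[B2] (row B2 above).

Answer: {a: 2, b: ⊤, c: ⊤, d: ⊤, e: ⊤, f: ⊤}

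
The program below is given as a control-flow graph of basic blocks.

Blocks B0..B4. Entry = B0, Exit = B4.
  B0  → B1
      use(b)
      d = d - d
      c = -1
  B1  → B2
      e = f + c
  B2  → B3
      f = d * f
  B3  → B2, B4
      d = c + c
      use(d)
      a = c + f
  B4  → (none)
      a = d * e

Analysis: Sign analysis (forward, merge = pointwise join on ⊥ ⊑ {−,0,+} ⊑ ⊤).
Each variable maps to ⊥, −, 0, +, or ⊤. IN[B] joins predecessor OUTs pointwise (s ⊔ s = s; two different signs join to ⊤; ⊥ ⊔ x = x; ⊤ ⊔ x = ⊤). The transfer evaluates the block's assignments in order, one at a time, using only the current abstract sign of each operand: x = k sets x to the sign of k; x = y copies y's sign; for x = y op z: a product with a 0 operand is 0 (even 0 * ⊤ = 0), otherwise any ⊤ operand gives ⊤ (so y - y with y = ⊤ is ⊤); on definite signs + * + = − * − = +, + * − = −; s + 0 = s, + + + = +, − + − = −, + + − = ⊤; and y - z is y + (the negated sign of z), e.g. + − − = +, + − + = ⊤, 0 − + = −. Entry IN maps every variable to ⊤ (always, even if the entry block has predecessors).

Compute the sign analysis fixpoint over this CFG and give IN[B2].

Per-block solution:
  B0:  IN=(all ⊤)  OUT={c:-; rest ⊤}
  B1:  IN={c:-; rest ⊤}  OUT={c:-; rest ⊤}
  B2:  IN={c:-; rest ⊤}  OUT={c:-; rest ⊤}
  B3:  IN={c:-; rest ⊤}  OUT={c:-, d:-; rest ⊤}
  B4:  IN={c:-, d:-; rest ⊤}  OUT={c:-, d:-; rest ⊤}

Merge at B2: IN[B2] = OUT[B1] ⊔ OUT[B3] = {a: ⊤, b: ⊤, c: -, d: ⊤, e: ⊤, f: ⊤}

Answer: {a: ⊤, b: ⊤, c: -, d: ⊤, e: ⊤, f: ⊤}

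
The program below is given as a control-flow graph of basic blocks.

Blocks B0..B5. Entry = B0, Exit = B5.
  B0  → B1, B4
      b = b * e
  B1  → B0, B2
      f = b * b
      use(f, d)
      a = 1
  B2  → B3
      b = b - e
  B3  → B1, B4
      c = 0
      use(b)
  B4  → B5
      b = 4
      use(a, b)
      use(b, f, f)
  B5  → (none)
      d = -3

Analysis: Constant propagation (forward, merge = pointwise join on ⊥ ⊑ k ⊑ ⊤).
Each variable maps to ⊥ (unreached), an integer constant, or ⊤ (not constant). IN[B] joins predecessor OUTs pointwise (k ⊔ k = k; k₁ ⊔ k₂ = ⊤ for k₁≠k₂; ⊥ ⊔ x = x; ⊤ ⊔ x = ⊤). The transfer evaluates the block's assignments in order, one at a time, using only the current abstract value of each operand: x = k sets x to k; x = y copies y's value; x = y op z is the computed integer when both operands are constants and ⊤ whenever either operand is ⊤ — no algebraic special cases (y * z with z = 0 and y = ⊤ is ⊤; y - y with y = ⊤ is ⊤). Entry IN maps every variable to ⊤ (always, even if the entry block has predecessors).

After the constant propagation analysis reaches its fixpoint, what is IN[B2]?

Answer: {a: 1, b: ⊤, c: ⊤, d: ⊤, e: ⊤, f: ⊤}

Trace:
Converged values:
  B0:  IN=(all ⊤)  OUT=(all ⊤)
  B1:  IN=(all ⊤)  OUT={a:1; rest ⊤}
  B2:  IN={a:1; rest ⊤}  OUT={a:1; rest ⊤}
  B3:  IN={a:1; rest ⊤}  OUT={a:1, c:0; rest ⊤}
  B4:  IN=(all ⊤)  OUT={b:4; rest ⊤}
  B5:  IN={b:4; rest ⊤}  OUT={b:4, d:-3; rest ⊤}

Merge at B2: IN[B2] = OUT[B1] = {a: 1, b: ⊤, c: ⊤, d: ⊤, e: ⊤, f: ⊤}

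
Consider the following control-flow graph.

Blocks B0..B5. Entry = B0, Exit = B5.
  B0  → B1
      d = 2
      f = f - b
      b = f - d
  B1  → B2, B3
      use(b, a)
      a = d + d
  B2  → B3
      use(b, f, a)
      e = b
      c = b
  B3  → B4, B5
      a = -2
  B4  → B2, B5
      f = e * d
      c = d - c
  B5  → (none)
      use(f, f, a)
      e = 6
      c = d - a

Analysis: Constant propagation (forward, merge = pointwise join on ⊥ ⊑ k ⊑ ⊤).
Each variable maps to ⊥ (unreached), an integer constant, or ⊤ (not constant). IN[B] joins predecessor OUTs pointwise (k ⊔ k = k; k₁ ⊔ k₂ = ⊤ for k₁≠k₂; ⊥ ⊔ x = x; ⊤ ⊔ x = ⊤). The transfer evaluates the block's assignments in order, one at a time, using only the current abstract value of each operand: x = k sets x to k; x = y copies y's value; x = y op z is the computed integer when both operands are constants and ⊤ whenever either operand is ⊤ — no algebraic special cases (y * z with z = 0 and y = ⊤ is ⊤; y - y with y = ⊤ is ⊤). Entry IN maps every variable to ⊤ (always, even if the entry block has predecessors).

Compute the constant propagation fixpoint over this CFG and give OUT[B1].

Converged values:
  B0: | IN=(all ⊤) | OUT={d:2; rest ⊤}
  B1: | IN={d:2; rest ⊤} | OUT={a:4, d:2; rest ⊤}
  B2: | IN={d:2; rest ⊤} | OUT={d:2; rest ⊤}
  B3: | IN={d:2; rest ⊤} | OUT={a:-2, d:2; rest ⊤}
  B4: | IN={a:-2, d:2; rest ⊤} | OUT={a:-2, d:2; rest ⊤}
  B5: | IN={a:-2, d:2; rest ⊤} | OUT={a:-2, c:4, d:2, e:6; rest ⊤}

Merge at B1: IN[B1] = OUT[B0] = {a: ⊤, b: ⊤, c: ⊤, d: 2, e: ⊤, f: ⊤}
Applying B1's transfer function to that IN value gives OUT[B1] (row B1 above).

Answer: {a: 4, b: ⊤, c: ⊤, d: 2, e: ⊤, f: ⊤}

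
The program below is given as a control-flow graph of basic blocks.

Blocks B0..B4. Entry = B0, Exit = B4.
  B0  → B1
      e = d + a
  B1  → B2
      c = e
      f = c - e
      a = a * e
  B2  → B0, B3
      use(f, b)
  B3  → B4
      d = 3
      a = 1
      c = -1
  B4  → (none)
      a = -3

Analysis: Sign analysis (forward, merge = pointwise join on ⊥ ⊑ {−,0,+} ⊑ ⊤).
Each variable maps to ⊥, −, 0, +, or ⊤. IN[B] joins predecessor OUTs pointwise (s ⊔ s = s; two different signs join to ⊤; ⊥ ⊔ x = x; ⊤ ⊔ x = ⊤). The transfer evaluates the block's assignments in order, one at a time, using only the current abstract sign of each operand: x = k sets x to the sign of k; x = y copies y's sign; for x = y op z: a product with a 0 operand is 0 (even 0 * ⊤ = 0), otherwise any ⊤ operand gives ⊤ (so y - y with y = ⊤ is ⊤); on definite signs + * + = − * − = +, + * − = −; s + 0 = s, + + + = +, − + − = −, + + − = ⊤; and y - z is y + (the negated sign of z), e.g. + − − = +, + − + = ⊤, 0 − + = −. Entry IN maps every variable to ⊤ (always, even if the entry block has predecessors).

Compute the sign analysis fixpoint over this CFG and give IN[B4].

Answer: {a: +, b: ⊤, c: -, d: +, e: ⊤, f: ⊤}

Trace:
Converged values:
  B0:  IN=(all ⊤)  OUT=(all ⊤)
  B1:  IN=(all ⊤)  OUT=(all ⊤)
  B2:  IN=(all ⊤)  OUT=(all ⊤)
  B3:  IN=(all ⊤)  OUT={a:+, c:-, d:+; rest ⊤}
  B4:  IN={a:+, c:-, d:+; rest ⊤}  OUT={a:-, c:-, d:+; rest ⊤}

Merge at B4: IN[B4] = OUT[B3] = {a: +, b: ⊤, c: -, d: +, e: ⊤, f: ⊤}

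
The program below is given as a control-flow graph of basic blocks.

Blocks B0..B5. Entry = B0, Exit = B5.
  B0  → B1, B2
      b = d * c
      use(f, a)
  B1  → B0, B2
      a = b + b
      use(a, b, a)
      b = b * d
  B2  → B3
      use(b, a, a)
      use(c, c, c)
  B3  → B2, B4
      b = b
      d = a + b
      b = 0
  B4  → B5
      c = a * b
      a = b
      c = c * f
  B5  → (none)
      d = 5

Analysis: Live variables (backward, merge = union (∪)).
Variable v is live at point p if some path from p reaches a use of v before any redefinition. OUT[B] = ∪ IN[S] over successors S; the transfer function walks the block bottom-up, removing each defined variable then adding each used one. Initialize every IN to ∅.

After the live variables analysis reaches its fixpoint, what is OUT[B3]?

Answer: {a, b, c, f}

Derivation:
Converged values:
  B0:  IN={a, c, d, f}  OUT={a, b, c, d, f}
  B1:  IN={b, c, d, f}  OUT={a, b, c, d, f}
  B2:  IN={a, b, c, f}  OUT={a, b, c, f}
  B3:  IN={a, b, c, f}  OUT={a, b, c, f}
  B4:  IN={a, b, f}  OUT={}
  B5:  IN={}  OUT={}

Merge at B3: OUT[B3] = IN[B2] ⊔ IN[B4] = {a, b, c, f}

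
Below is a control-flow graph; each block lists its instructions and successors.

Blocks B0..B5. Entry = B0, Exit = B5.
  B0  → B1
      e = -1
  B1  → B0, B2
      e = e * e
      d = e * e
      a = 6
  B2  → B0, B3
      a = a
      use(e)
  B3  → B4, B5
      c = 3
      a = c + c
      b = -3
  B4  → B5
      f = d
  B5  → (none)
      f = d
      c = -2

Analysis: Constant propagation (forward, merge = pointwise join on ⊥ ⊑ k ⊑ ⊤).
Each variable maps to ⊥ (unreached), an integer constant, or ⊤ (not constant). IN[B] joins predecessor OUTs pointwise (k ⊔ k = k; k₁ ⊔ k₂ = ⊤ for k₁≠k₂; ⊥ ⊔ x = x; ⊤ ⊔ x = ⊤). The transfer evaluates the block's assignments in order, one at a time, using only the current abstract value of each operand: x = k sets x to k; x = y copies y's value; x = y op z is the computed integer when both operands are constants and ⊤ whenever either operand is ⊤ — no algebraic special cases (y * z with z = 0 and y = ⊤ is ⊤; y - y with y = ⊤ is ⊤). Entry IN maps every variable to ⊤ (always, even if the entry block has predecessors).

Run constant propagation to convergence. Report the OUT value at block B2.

Converged values:
  B0: | IN=(all ⊤) | OUT={e:-1; rest ⊤}
  B1: | IN={e:-1; rest ⊤} | OUT={a:6, d:1, e:1; rest ⊤}
  B2: | IN={a:6, d:1, e:1; rest ⊤} | OUT={a:6, d:1, e:1; rest ⊤}
  B3: | IN={a:6, d:1, e:1; rest ⊤} | OUT={a:6, b:-3, c:3, d:1, e:1; rest ⊤}
  B4: | IN={a:6, b:-3, c:3, d:1, e:1; rest ⊤} | OUT={a:6, b:-3, c:3, d:1, e:1, f:1; rest ⊤}
  B5: | IN={a:6, b:-3, c:3, d:1, e:1; rest ⊤} | OUT={a:6, b:-3, c:-2, d:1, e:1, f:1; rest ⊤}

Merge at B2: IN[B2] = OUT[B1] = {a: 6, b: ⊤, c: ⊤, d: 1, e: 1, f: ⊤}
Applying B2's transfer function to that IN value gives OUT[B2] (row B2 above).

Answer: {a: 6, b: ⊤, c: ⊤, d: 1, e: 1, f: ⊤}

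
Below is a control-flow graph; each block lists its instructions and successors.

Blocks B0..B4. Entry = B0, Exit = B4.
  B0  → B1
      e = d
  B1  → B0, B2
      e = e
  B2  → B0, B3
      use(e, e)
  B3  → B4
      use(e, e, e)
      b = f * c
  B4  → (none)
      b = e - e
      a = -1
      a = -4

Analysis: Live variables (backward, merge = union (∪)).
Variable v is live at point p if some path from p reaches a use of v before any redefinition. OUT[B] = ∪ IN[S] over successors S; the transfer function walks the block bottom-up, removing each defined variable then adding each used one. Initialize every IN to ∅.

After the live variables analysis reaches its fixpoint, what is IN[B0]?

Answer: {c, d, f}

Trace:
Per-block solution:
  B0:  IN={c, d, f}  OUT={c, d, e, f}
  B1:  IN={c, d, e, f}  OUT={c, d, e, f}
  B2:  IN={c, d, e, f}  OUT={c, d, e, f}
  B3:  IN={c, e, f}  OUT={e}
  B4:  IN={e}  OUT={}

Merge at B0: OUT[B0] = IN[B1] = {c, d, e, f}
Applying B0's transfer function to that OUT value gives IN[B0] (row B0 above).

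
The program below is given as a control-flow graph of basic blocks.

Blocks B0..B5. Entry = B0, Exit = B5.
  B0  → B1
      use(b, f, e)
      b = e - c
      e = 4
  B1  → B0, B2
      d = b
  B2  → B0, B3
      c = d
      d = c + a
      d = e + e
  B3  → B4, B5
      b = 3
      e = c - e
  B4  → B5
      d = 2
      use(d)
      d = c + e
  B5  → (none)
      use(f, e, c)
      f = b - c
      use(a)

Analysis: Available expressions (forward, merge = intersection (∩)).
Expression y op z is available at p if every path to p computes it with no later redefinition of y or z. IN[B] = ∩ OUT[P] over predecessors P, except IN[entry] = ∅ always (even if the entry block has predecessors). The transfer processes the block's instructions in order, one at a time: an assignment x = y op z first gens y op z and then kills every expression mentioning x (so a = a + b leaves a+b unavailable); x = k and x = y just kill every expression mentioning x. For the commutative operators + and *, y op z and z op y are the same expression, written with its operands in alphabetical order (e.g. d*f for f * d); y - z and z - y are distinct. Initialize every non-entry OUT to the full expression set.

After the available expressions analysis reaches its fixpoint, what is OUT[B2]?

Answer: {a+c, e+e}

Derivation:
Fixpoint table:
  B0:  IN={}  OUT={}
  B1:  IN={}  OUT={}
  B2:  IN={}  OUT={a+c, e+e}
  B3:  IN={a+c, e+e}  OUT={a+c}
  B4:  IN={a+c}  OUT={a+c, c+e}
  B5:  IN={a+c}  OUT={a+c, b-c}

Merge at B2: IN[B2] = OUT[B1] = {}
Applying B2's transfer function to that IN value gives OUT[B2] (row B2 above).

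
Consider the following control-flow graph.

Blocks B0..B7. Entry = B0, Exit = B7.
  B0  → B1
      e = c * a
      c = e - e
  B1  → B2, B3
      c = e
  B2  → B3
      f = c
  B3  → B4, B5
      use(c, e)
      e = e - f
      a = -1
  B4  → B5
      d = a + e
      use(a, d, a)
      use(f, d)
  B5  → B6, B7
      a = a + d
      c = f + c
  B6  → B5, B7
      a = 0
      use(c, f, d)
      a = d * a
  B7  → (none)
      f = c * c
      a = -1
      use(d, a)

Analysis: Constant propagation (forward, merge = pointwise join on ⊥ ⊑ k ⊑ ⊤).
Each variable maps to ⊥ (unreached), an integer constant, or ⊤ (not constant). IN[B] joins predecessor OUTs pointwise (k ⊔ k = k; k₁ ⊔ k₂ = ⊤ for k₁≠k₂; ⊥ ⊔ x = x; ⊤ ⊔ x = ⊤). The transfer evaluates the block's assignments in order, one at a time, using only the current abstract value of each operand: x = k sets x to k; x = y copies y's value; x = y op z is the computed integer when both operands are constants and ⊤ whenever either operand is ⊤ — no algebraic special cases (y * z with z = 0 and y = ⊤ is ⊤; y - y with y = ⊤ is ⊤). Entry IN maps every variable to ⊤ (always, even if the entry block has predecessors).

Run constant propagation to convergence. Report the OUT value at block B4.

Per-block solution:
  B0: | IN=(all ⊤) | OUT=(all ⊤)
  B1: | IN=(all ⊤) | OUT=(all ⊤)
  B2: | IN=(all ⊤) | OUT=(all ⊤)
  B3: | IN=(all ⊤) | OUT={a:-1; rest ⊤}
  B4: | IN={a:-1; rest ⊤} | OUT={a:-1; rest ⊤}
  B5: | IN=(all ⊤) | OUT=(all ⊤)
  B6: | IN=(all ⊤) | OUT=(all ⊤)
  B7: | IN=(all ⊤) | OUT={a:-1; rest ⊤}

Merge at B4: IN[B4] = OUT[B3] = {a: -1, b: ⊤, c: ⊤, d: ⊤, e: ⊤, f: ⊤}
Applying B4's transfer function to that IN value gives OUT[B4] (row B4 above).

Answer: {a: -1, b: ⊤, c: ⊤, d: ⊤, e: ⊤, f: ⊤}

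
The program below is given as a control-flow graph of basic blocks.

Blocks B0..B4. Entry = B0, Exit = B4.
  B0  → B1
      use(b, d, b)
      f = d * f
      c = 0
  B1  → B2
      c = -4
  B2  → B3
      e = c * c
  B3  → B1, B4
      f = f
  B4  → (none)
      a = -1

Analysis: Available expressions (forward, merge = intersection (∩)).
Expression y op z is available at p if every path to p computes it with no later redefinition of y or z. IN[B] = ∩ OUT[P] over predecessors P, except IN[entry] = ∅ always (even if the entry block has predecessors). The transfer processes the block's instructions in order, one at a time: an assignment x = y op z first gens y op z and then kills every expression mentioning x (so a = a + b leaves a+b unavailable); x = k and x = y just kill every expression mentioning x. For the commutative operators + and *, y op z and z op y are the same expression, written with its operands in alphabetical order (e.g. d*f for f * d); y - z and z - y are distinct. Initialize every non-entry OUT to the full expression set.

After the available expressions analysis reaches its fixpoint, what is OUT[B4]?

Answer: {c*c}

Trace:
Fixpoint table:
  B0: | IN={} | OUT={}
  B1: | IN={} | OUT={}
  B2: | IN={} | OUT={c*c}
  B3: | IN={c*c} | OUT={c*c}
  B4: | IN={c*c} | OUT={c*c}

Merge at B4: IN[B4] = OUT[B3] = {c*c}
Applying B4's transfer function to that IN value gives OUT[B4] (row B4 above).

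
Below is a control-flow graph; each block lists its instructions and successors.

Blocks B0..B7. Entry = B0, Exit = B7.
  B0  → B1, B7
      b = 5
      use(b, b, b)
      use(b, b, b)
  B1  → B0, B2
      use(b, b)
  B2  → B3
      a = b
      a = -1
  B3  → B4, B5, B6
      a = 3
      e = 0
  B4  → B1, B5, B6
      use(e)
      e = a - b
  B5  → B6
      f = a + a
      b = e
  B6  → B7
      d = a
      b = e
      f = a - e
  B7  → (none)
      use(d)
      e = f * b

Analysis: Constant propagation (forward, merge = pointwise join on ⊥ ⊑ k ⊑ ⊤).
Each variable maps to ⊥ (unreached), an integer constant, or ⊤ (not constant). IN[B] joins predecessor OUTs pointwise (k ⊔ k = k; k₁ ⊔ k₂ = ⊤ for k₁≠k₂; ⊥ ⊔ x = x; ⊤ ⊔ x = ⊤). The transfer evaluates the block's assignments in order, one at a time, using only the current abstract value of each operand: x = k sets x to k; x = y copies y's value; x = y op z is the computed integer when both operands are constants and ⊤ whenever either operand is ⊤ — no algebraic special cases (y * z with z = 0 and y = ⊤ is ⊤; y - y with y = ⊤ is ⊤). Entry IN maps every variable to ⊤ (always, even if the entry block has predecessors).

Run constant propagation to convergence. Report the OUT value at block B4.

Converged values:
  B0:   IN=(all ⊤)   OUT={b:5; rest ⊤}
  B1:   IN={b:5; rest ⊤}   OUT={b:5; rest ⊤}
  B2:   IN={b:5; rest ⊤}   OUT={a:-1, b:5; rest ⊤}
  B3:   IN={a:-1, b:5; rest ⊤}   OUT={a:3, b:5, e:0; rest ⊤}
  B4:   IN={a:3, b:5, e:0; rest ⊤}   OUT={a:3, b:5, e:-2; rest ⊤}
  B5:   IN={a:3, b:5; rest ⊤}   OUT={a:3, f:6; rest ⊤}
  B6:   IN={a:3; rest ⊤}   OUT={a:3, d:3; rest ⊤}
  B7:   IN=(all ⊤)   OUT=(all ⊤)

Merge at B4: IN[B4] = OUT[B3] = {a: 3, b: 5, c: ⊤, d: ⊤, e: 0, f: ⊤}
Applying B4's transfer function to that IN value gives OUT[B4] (row B4 above).

Answer: {a: 3, b: 5, c: ⊤, d: ⊤, e: -2, f: ⊤}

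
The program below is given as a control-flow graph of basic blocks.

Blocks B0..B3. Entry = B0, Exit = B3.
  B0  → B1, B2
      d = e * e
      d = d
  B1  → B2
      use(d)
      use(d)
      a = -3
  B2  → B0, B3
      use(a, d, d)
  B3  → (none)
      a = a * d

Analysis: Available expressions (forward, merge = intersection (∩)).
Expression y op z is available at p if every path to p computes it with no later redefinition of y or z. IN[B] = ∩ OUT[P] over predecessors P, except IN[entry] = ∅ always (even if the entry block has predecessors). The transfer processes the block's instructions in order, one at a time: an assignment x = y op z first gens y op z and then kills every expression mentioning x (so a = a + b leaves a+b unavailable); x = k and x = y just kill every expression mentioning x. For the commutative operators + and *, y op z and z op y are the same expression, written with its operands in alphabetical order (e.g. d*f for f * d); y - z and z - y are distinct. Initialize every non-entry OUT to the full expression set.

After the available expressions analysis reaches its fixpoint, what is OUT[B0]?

Answer: {e*e}

Working:
Per-block solution:
  B0: | IN={} | OUT={e*e}
  B1: | IN={e*e} | OUT={e*e}
  B2: | IN={e*e} | OUT={e*e}
  B3: | IN={e*e} | OUT={e*e}

Merge at B0 (entry node, so the boundary value {} is joined with the incoming edge(s)): IN[B0] = {} ∩ OUT[B2] = {}
Applying B0's transfer function to that IN value gives OUT[B0] (row B0 above).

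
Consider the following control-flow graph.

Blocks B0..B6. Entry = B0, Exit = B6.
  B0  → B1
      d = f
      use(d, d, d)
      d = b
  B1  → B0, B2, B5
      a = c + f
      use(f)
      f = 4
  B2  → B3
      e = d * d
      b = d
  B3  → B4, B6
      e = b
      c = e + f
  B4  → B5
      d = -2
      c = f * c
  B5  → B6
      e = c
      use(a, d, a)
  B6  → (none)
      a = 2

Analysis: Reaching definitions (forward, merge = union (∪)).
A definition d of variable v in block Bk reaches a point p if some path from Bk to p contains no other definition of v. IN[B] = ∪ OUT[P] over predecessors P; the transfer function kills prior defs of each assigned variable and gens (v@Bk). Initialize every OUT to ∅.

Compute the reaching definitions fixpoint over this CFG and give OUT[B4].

Converged values:
  B0:   IN={a@B1, d@B0, f@B1}   OUT={a@B1, d@B0, f@B1}
  B1:   IN={a@B1, d@B0, f@B1}   OUT={a@B1, d@B0, f@B1}
  B2:   IN={a@B1, d@B0, f@B1}   OUT={a@B1, b@B2, d@B0, e@B2, f@B1}
  B3:   IN={a@B1, b@B2, d@B0, e@B2, f@B1}   OUT={a@B1, b@B2, c@B3, d@B0, e@B3, f@B1}
  B4:   IN={a@B1, b@B2, c@B3, d@B0, e@B3, f@B1}   OUT={a@B1, b@B2, c@B4, d@B4, e@B3, f@B1}
  B5:   IN={a@B1, b@B2, c@B4, d@B0, d@B4, e@B3, f@B1}   OUT={a@B1, b@B2, c@B4, d@B0, d@B4, e@B5, f@B1}
  B6:   IN={a@B1, b@B2, c@B3, c@B4, d@B0, d@B4, e@B3, e@B5, f@B1}   OUT={a@B6, b@B2, c@B3, c@B4, d@B0, d@B4, e@B3, e@B5, f@B1}

Merge at B4: IN[B4] = OUT[B3] = {a@B1, b@B2, c@B3, d@B0, e@B3, f@B1}
Applying B4's transfer function to that IN value gives OUT[B4] (row B4 above).

Answer: {a@B1, b@B2, c@B4, d@B4, e@B3, f@B1}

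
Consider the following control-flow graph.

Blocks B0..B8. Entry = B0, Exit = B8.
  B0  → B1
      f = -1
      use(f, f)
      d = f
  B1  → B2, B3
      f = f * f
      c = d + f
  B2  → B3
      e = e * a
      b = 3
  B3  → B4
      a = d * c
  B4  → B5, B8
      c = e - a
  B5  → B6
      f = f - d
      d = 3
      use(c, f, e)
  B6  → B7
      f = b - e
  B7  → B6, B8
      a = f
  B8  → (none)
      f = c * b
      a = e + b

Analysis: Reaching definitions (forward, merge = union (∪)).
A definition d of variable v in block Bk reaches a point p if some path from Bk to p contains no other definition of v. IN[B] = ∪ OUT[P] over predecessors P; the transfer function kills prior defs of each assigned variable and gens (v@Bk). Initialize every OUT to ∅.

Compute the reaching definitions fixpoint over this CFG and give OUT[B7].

Fixpoint table:
  B0: | IN={} | OUT={d@B0, f@B0}
  B1: | IN={d@B0, f@B0} | OUT={c@B1, d@B0, f@B1}
  B2: | IN={c@B1, d@B0, f@B1} | OUT={b@B2, c@B1, d@B0, e@B2, f@B1}
  B3: | IN={b@B2, c@B1, d@B0, e@B2, f@B1} | OUT={a@B3, b@B2, c@B1, d@B0, e@B2, f@B1}
  B4: | IN={a@B3, b@B2, c@B1, d@B0, e@B2, f@B1} | OUT={a@B3, b@B2, c@B4, d@B0, e@B2, f@B1}
  B5: | IN={a@B3, b@B2, c@B4, d@B0, e@B2, f@B1} | OUT={a@B3, b@B2, c@B4, d@B5, e@B2, f@B5}
  B6: | IN={a@B3, a@B7, b@B2, c@B4, d@B5, e@B2, f@B5, f@B6} | OUT={a@B3, a@B7, b@B2, c@B4, d@B5, e@B2, f@B6}
  B7: | IN={a@B3, a@B7, b@B2, c@B4, d@B5, e@B2, f@B6} | OUT={a@B7, b@B2, c@B4, d@B5, e@B2, f@B6}
  B8: | IN={a@B3, a@B7, b@B2, c@B4, d@B0, d@B5, e@B2, f@B1, f@B6} | OUT={a@B8, b@B2, c@B4, d@B0, d@B5, e@B2, f@B8}

Merge at B7: IN[B7] = OUT[B6] = {a@B3, a@B7, b@B2, c@B4, d@B5, e@B2, f@B6}
Applying B7's transfer function to that IN value gives OUT[B7] (row B7 above).

Answer: {a@B7, b@B2, c@B4, d@B5, e@B2, f@B6}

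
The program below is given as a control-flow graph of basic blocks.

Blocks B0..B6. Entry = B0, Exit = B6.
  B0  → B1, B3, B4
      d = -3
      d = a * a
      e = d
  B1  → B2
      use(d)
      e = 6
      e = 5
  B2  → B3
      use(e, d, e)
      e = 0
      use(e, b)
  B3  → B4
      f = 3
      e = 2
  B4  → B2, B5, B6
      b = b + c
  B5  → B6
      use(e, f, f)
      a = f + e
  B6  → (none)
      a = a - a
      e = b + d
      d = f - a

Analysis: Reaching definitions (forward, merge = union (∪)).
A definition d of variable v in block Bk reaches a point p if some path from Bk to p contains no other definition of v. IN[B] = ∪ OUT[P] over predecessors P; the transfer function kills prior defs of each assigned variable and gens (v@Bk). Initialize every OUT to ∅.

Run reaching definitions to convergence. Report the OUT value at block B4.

Answer: {b@B4, d@B0, e@B0, e@B3, f@B3}

Derivation:
Fixpoint table:
  B0:  IN={}  OUT={d@B0, e@B0}
  B1:  IN={d@B0, e@B0}  OUT={d@B0, e@B1}
  B2:  IN={b@B4, d@B0, e@B0, e@B1, e@B3, f@B3}  OUT={b@B4, d@B0, e@B2, f@B3}
  B3:  IN={b@B4, d@B0, e@B0, e@B2, f@B3}  OUT={b@B4, d@B0, e@B3, f@B3}
  B4:  IN={b@B4, d@B0, e@B0, e@B3, f@B3}  OUT={b@B4, d@B0, e@B0, e@B3, f@B3}
  B5:  IN={b@B4, d@B0, e@B0, e@B3, f@B3}  OUT={a@B5, b@B4, d@B0, e@B0, e@B3, f@B3}
  B6:  IN={a@B5, b@B4, d@B0, e@B0, e@B3, f@B3}  OUT={a@B6, b@B4, d@B6, e@B6, f@B3}

Merge at B4: IN[B4] = OUT[B0] ⊔ OUT[B3] = {b@B4, d@B0, e@B0, e@B3, f@B3}
Applying B4's transfer function to that IN value gives OUT[B4] (row B4 above).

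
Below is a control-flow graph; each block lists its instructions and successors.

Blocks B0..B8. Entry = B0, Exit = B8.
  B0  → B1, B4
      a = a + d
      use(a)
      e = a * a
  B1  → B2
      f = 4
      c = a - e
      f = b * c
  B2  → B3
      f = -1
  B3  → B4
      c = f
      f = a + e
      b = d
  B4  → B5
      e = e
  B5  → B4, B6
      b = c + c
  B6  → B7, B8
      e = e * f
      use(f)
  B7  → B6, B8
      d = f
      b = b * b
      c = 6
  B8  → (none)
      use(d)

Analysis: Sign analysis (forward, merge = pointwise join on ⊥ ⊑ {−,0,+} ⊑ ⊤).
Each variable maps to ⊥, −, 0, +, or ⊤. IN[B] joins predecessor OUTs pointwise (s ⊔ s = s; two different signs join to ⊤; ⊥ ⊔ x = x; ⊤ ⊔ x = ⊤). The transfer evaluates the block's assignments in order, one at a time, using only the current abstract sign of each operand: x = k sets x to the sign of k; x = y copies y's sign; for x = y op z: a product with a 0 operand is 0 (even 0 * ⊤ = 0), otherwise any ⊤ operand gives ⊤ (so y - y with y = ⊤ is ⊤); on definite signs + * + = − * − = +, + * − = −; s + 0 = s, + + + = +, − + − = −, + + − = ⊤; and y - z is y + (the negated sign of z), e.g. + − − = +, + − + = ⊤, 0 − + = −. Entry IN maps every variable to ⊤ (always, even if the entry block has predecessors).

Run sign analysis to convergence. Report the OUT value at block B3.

Per-block solution:
  B0:   IN=(all ⊤)   OUT=(all ⊤)
  B1:   IN=(all ⊤)   OUT=(all ⊤)
  B2:   IN=(all ⊤)   OUT={f:-; rest ⊤}
  B3:   IN={f:-; rest ⊤}   OUT={c:-; rest ⊤}
  B4:   IN=(all ⊤)   OUT=(all ⊤)
  B5:   IN=(all ⊤)   OUT=(all ⊤)
  B6:   IN=(all ⊤)   OUT=(all ⊤)
  B7:   IN=(all ⊤)   OUT={c:+; rest ⊤}
  B8:   IN=(all ⊤)   OUT=(all ⊤)

Merge at B3: IN[B3] = OUT[B2] = {a: ⊤, b: ⊤, c: ⊤, d: ⊤, e: ⊤, f: -}
Applying B3's transfer function to that IN value gives OUT[B3] (row B3 above).

Answer: {a: ⊤, b: ⊤, c: -, d: ⊤, e: ⊤, f: ⊤}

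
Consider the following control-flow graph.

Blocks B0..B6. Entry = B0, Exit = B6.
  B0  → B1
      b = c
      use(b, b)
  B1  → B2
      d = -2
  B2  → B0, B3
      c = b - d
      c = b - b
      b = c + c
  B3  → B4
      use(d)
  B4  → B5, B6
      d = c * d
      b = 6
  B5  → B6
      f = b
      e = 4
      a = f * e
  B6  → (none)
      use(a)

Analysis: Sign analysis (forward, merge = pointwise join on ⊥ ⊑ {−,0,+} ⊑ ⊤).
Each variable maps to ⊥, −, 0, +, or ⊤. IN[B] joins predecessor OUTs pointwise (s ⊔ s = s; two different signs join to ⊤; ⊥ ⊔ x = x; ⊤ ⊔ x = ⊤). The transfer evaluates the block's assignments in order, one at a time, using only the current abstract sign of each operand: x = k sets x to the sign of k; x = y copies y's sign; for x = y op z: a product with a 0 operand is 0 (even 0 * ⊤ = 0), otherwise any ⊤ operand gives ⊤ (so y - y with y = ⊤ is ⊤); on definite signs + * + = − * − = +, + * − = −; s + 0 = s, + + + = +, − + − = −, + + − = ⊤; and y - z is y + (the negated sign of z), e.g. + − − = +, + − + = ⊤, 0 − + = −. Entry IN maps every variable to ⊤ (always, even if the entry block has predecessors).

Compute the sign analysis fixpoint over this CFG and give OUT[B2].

Answer: {a: ⊤, b: ⊤, c: ⊤, d: -, e: ⊤, f: ⊤}

Working:
Per-block solution:
  B0:  IN=(all ⊤)  OUT=(all ⊤)
  B1:  IN=(all ⊤)  OUT={d:-; rest ⊤}
  B2:  IN={d:-; rest ⊤}  OUT={d:-; rest ⊤}
  B3:  IN={d:-; rest ⊤}  OUT={d:-; rest ⊤}
  B4:  IN={d:-; rest ⊤}  OUT={b:+; rest ⊤}
  B5:  IN={b:+; rest ⊤}  OUT={a:+, b:+, e:+, f:+; rest ⊤}
  B6:  IN={b:+; rest ⊤}  OUT={b:+; rest ⊤}

Merge at B2: IN[B2] = OUT[B1] = {a: ⊤, b: ⊤, c: ⊤, d: -, e: ⊤, f: ⊤}
Applying B2's transfer function to that IN value gives OUT[B2] (row B2 above).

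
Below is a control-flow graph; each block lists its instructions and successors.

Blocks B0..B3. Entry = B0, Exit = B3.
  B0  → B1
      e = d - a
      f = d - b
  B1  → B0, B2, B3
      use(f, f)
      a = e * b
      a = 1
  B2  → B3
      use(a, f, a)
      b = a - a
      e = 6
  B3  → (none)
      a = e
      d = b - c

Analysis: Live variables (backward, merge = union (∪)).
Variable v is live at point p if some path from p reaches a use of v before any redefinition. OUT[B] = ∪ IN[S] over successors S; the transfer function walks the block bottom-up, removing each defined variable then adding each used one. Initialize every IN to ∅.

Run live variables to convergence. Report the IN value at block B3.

Answer: {b, c, e}

Working:
Per-block solution:
  B0:  IN={a, b, c, d}  OUT={b, c, d, e, f}
  B1:  IN={b, c, d, e, f}  OUT={a, b, c, d, e, f}
  B2:  IN={a, c, f}  OUT={b, c, e}
  B3:  IN={b, c, e}  OUT={}

B3 is the boundary node: OUT[B3] = {}
Applying B3's transfer function to that OUT value gives IN[B3] (row B3 above).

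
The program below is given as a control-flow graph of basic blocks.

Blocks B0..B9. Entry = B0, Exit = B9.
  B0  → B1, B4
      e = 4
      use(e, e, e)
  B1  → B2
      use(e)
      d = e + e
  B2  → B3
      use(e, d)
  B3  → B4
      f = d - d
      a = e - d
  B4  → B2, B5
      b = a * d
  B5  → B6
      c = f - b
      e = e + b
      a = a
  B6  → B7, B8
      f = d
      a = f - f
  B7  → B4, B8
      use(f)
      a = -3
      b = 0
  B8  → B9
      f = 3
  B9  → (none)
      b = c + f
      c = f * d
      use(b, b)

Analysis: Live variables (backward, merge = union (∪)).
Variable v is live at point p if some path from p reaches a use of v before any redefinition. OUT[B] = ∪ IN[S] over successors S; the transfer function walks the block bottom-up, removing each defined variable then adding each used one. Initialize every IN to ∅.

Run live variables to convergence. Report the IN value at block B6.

Answer: {c, d, e}

Derivation:
Per-block solution:
  B0: | IN={a, d, f} | OUT={a, d, e, f}
  B1: | IN={e} | OUT={d, e}
  B2: | IN={d, e} | OUT={d, e}
  B3: | IN={d, e} | OUT={a, d, e, f}
  B4: | IN={a, d, e, f} | OUT={a, b, d, e, f}
  B5: | IN={a, b, d, e, f} | OUT={c, d, e}
  B6: | IN={c, d, e} | OUT={c, d, e, f}
  B7: | IN={c, d, e, f} | OUT={a, c, d, e, f}
  B8: | IN={c, d} | OUT={c, d, f}
  B9: | IN={c, d, f} | OUT={}

Merge at B6: OUT[B6] = IN[B7] ⊔ IN[B8] = {c, d, e, f}
Applying B6's transfer function to that OUT value gives IN[B6] (row B6 above).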